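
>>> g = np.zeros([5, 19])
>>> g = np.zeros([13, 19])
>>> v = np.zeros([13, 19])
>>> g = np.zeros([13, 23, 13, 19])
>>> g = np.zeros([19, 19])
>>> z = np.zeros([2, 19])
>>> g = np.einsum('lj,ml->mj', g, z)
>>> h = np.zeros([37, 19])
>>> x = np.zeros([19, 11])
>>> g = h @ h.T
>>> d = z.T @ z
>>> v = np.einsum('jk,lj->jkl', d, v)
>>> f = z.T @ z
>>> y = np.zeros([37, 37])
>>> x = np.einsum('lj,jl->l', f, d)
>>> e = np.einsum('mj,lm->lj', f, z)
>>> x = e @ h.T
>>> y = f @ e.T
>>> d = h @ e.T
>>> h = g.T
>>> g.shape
(37, 37)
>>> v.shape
(19, 19, 13)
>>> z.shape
(2, 19)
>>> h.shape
(37, 37)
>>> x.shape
(2, 37)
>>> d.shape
(37, 2)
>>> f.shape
(19, 19)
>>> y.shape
(19, 2)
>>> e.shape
(2, 19)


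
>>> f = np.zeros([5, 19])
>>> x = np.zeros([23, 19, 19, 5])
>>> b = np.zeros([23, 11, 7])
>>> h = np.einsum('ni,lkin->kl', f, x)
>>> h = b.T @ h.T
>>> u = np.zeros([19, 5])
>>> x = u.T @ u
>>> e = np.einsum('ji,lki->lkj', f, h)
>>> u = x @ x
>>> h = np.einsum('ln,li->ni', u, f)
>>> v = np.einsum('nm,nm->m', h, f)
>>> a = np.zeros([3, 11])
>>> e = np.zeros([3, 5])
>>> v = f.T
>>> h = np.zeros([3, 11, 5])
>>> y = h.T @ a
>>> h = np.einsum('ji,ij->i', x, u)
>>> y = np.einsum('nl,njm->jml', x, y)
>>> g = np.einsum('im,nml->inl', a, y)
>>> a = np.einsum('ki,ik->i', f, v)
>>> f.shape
(5, 19)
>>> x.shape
(5, 5)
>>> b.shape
(23, 11, 7)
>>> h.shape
(5,)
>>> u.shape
(5, 5)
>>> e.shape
(3, 5)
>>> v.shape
(19, 5)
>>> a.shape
(19,)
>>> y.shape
(11, 11, 5)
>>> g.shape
(3, 11, 5)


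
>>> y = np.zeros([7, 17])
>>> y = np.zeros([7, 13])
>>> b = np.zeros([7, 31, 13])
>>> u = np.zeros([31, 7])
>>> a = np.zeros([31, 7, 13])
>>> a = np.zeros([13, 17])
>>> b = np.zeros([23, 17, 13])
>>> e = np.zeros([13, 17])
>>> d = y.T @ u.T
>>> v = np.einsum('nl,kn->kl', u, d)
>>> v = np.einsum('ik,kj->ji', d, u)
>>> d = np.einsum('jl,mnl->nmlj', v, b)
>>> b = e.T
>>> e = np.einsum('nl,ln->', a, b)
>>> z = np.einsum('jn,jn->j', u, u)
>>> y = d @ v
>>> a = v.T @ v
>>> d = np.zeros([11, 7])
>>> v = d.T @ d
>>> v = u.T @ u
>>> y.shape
(17, 23, 13, 13)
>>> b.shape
(17, 13)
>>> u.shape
(31, 7)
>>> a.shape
(13, 13)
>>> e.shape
()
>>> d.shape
(11, 7)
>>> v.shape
(7, 7)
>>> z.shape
(31,)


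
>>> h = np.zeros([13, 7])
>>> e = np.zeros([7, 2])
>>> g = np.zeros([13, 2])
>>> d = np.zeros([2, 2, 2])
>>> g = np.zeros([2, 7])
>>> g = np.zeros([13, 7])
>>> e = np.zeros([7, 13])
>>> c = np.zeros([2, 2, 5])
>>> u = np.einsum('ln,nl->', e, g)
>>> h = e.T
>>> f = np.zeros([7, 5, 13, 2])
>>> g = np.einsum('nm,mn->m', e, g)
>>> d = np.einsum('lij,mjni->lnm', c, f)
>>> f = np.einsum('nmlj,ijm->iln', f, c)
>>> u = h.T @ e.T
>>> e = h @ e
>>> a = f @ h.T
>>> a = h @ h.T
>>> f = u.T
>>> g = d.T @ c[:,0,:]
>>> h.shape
(13, 7)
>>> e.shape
(13, 13)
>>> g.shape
(7, 13, 5)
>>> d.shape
(2, 13, 7)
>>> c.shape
(2, 2, 5)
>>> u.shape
(7, 7)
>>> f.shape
(7, 7)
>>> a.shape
(13, 13)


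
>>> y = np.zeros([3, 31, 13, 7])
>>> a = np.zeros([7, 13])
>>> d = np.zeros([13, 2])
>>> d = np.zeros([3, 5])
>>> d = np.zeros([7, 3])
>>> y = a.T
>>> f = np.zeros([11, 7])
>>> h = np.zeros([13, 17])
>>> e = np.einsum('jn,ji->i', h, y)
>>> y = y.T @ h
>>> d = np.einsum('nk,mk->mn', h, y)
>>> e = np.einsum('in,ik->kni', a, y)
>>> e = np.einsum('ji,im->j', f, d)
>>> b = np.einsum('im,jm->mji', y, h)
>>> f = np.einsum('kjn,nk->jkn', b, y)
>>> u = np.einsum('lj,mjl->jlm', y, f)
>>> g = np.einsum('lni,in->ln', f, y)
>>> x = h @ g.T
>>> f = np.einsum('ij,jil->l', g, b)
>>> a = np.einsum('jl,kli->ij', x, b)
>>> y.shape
(7, 17)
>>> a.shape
(7, 13)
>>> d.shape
(7, 13)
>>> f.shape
(7,)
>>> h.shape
(13, 17)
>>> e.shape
(11,)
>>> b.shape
(17, 13, 7)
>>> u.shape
(17, 7, 13)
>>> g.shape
(13, 17)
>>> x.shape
(13, 13)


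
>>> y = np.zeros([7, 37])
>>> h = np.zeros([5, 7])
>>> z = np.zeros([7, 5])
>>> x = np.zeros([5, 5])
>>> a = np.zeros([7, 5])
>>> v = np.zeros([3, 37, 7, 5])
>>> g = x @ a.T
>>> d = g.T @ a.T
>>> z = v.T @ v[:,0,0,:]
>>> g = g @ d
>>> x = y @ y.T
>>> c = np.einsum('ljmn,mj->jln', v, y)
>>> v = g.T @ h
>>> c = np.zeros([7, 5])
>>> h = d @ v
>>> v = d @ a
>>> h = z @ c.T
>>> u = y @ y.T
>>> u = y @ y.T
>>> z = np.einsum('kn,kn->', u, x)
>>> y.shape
(7, 37)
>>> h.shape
(5, 7, 37, 7)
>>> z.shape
()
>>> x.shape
(7, 7)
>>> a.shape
(7, 5)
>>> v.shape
(7, 5)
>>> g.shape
(5, 7)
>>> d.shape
(7, 7)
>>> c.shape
(7, 5)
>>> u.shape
(7, 7)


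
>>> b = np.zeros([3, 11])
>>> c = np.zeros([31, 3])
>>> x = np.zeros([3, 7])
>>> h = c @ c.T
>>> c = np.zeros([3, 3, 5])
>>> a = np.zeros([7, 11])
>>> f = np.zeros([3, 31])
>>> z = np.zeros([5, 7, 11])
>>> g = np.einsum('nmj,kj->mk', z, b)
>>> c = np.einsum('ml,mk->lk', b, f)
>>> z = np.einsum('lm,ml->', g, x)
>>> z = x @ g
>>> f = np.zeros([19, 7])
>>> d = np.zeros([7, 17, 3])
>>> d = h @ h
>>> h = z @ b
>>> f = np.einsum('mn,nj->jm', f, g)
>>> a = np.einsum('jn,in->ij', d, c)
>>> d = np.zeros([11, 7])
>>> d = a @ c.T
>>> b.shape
(3, 11)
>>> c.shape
(11, 31)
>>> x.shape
(3, 7)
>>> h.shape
(3, 11)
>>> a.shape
(11, 31)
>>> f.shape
(3, 19)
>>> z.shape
(3, 3)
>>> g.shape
(7, 3)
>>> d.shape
(11, 11)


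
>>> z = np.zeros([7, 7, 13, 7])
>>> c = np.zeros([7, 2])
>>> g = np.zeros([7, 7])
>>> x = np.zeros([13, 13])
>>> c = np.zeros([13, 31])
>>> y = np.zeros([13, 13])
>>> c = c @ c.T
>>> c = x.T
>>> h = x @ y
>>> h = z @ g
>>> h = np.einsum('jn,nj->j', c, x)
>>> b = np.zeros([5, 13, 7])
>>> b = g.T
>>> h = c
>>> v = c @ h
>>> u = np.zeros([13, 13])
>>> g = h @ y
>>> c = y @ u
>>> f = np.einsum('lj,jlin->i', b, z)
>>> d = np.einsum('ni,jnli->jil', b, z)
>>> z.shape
(7, 7, 13, 7)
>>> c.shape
(13, 13)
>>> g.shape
(13, 13)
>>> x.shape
(13, 13)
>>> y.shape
(13, 13)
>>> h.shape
(13, 13)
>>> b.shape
(7, 7)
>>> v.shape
(13, 13)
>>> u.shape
(13, 13)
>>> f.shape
(13,)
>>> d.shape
(7, 7, 13)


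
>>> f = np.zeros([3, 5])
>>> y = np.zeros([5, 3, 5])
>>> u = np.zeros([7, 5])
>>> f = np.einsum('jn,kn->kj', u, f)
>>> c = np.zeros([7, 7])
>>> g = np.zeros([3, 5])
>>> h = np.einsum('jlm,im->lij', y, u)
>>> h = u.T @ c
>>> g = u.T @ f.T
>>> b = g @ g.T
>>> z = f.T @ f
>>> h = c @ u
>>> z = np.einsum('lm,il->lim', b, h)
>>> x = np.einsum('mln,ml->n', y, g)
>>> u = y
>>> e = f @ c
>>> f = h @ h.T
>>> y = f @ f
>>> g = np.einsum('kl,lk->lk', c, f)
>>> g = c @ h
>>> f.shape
(7, 7)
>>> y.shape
(7, 7)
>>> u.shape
(5, 3, 5)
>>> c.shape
(7, 7)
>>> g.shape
(7, 5)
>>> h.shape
(7, 5)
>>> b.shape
(5, 5)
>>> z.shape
(5, 7, 5)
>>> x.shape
(5,)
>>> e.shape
(3, 7)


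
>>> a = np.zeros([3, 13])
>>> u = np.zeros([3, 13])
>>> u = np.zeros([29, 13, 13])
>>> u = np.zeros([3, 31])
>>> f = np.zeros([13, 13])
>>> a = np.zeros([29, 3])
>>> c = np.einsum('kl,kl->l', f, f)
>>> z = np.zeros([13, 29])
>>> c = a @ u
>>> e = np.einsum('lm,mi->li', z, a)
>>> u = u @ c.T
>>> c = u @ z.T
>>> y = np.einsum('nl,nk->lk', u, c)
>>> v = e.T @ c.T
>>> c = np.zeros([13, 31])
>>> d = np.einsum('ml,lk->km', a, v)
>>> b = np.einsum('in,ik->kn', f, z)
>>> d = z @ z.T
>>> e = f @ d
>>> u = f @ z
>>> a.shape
(29, 3)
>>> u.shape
(13, 29)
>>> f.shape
(13, 13)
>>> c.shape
(13, 31)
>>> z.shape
(13, 29)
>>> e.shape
(13, 13)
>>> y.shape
(29, 13)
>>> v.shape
(3, 3)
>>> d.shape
(13, 13)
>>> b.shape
(29, 13)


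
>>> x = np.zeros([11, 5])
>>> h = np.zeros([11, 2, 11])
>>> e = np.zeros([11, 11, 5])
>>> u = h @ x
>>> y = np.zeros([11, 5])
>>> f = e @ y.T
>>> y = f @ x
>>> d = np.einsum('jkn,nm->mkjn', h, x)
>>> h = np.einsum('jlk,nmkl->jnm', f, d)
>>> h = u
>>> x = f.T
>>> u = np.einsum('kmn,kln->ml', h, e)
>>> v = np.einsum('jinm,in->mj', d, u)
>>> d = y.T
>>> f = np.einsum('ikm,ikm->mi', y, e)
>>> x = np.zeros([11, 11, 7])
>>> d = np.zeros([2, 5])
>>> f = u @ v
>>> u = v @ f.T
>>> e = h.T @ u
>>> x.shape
(11, 11, 7)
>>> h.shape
(11, 2, 5)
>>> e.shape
(5, 2, 2)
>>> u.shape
(11, 2)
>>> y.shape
(11, 11, 5)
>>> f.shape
(2, 5)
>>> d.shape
(2, 5)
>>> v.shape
(11, 5)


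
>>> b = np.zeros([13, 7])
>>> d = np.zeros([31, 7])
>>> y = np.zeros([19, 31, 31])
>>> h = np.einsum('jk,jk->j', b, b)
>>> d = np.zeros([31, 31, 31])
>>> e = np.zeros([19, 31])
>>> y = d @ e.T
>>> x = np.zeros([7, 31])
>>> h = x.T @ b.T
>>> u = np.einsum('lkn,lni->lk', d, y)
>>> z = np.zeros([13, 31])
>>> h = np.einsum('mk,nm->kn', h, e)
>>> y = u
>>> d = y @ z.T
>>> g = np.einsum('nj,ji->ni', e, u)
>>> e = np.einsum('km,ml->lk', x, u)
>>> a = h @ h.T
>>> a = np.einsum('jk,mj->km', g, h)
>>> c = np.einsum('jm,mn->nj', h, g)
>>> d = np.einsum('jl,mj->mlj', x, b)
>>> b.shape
(13, 7)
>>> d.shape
(13, 31, 7)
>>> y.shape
(31, 31)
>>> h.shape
(13, 19)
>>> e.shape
(31, 7)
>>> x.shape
(7, 31)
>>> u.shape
(31, 31)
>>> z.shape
(13, 31)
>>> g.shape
(19, 31)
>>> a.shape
(31, 13)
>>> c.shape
(31, 13)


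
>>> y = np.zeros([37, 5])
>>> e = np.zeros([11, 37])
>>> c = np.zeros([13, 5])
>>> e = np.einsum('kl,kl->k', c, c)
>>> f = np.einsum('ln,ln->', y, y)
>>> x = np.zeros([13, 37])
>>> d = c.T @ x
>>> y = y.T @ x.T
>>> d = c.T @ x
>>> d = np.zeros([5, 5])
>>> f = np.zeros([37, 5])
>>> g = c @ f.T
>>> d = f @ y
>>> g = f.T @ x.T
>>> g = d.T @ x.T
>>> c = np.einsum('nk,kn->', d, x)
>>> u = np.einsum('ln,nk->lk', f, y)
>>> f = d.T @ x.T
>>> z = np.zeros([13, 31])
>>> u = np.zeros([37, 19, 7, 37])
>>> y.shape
(5, 13)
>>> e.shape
(13,)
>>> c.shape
()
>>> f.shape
(13, 13)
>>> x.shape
(13, 37)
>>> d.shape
(37, 13)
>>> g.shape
(13, 13)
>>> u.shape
(37, 19, 7, 37)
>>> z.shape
(13, 31)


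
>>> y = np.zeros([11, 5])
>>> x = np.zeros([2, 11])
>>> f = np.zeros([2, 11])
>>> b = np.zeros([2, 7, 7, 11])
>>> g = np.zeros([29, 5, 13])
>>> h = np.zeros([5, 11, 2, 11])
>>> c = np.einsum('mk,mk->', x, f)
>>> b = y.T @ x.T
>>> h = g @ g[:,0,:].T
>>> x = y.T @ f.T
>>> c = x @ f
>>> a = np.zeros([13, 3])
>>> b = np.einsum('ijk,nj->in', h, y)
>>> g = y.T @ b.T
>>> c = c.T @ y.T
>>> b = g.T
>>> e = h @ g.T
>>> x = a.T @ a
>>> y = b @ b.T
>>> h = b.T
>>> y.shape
(29, 29)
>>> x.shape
(3, 3)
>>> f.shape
(2, 11)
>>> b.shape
(29, 5)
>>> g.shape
(5, 29)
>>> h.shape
(5, 29)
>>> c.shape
(11, 11)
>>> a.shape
(13, 3)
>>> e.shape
(29, 5, 5)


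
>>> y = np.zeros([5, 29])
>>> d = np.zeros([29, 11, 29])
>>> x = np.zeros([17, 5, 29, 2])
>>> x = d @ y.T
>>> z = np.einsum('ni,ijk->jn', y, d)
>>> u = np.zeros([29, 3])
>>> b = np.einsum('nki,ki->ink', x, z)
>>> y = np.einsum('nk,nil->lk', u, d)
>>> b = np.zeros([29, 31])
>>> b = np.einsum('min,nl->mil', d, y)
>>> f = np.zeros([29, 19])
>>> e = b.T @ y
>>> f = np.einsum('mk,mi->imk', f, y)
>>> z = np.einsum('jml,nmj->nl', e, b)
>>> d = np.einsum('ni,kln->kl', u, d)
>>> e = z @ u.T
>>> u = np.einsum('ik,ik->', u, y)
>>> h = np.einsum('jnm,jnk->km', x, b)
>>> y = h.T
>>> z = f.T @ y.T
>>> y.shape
(5, 3)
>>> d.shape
(29, 11)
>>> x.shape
(29, 11, 5)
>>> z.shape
(19, 29, 5)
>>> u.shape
()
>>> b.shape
(29, 11, 3)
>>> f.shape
(3, 29, 19)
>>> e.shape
(29, 29)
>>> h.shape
(3, 5)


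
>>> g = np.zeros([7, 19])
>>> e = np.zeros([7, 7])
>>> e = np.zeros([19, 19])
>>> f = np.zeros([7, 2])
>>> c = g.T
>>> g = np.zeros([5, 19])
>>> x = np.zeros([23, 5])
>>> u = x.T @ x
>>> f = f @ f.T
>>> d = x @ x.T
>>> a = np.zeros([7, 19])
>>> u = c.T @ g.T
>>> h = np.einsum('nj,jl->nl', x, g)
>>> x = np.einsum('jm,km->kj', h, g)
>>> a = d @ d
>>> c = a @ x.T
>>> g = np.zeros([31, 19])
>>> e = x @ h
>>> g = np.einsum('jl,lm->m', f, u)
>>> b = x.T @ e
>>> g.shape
(5,)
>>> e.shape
(5, 19)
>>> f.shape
(7, 7)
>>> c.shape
(23, 5)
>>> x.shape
(5, 23)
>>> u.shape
(7, 5)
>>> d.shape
(23, 23)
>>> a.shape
(23, 23)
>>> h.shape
(23, 19)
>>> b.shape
(23, 19)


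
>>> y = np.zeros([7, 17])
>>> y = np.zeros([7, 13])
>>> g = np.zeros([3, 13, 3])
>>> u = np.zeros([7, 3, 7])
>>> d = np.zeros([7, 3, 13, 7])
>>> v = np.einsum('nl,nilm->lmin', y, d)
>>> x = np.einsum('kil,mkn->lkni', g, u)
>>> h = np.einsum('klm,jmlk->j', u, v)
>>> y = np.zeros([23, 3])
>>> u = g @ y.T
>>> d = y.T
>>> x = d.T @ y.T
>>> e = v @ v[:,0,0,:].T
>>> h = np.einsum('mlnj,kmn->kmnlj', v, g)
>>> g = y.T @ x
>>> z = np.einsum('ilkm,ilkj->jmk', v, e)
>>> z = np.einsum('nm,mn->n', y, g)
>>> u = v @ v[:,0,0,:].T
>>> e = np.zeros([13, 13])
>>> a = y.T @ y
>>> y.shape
(23, 3)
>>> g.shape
(3, 23)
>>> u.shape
(13, 7, 3, 13)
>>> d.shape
(3, 23)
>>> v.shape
(13, 7, 3, 7)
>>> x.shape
(23, 23)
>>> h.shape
(3, 13, 3, 7, 7)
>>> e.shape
(13, 13)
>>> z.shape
(23,)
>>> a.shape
(3, 3)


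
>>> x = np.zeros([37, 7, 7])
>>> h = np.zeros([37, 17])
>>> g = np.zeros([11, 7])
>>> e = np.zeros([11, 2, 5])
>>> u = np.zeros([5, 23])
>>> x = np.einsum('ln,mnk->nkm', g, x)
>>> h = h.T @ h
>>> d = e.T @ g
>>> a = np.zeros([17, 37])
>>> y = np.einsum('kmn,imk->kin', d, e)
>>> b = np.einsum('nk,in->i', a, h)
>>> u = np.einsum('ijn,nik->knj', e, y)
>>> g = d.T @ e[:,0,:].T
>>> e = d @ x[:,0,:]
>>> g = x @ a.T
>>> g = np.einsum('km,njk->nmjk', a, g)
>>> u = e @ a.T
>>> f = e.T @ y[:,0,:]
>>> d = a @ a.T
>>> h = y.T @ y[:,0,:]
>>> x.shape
(7, 7, 37)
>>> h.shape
(7, 11, 7)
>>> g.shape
(7, 37, 7, 17)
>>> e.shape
(5, 2, 37)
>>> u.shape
(5, 2, 17)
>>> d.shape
(17, 17)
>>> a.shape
(17, 37)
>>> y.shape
(5, 11, 7)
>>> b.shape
(17,)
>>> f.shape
(37, 2, 7)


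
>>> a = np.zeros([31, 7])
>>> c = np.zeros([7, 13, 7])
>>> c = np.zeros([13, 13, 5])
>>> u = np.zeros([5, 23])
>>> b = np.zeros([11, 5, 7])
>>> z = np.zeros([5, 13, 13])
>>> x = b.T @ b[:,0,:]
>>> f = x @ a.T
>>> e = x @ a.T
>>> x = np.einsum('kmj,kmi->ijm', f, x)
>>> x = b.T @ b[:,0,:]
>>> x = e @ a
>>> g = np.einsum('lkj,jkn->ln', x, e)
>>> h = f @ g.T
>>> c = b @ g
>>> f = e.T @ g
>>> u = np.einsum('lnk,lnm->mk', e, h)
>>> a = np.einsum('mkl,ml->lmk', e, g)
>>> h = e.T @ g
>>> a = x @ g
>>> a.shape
(7, 5, 31)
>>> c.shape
(11, 5, 31)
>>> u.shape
(7, 31)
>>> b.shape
(11, 5, 7)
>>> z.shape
(5, 13, 13)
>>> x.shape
(7, 5, 7)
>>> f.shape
(31, 5, 31)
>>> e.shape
(7, 5, 31)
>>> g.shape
(7, 31)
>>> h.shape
(31, 5, 31)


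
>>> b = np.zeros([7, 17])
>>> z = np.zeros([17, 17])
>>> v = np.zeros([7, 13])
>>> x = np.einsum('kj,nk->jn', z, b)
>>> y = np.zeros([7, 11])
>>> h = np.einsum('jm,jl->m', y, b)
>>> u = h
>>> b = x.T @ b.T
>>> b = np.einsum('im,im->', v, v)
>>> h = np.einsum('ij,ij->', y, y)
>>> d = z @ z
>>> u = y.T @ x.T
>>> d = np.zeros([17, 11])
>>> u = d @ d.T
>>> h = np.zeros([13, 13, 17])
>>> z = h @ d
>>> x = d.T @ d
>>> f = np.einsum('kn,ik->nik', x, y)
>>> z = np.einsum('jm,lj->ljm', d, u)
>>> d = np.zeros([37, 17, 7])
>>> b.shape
()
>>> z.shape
(17, 17, 11)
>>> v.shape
(7, 13)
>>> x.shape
(11, 11)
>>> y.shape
(7, 11)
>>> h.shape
(13, 13, 17)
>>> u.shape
(17, 17)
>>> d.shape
(37, 17, 7)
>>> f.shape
(11, 7, 11)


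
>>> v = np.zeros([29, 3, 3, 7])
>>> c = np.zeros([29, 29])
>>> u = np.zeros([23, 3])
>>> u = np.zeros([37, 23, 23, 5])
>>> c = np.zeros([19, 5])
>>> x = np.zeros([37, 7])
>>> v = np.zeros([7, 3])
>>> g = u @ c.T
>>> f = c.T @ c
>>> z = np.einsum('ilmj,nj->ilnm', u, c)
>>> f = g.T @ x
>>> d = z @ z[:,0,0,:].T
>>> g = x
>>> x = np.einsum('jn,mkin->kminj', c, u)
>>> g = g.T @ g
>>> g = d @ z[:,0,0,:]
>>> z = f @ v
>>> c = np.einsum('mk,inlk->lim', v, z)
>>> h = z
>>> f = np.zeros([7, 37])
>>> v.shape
(7, 3)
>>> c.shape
(23, 19, 7)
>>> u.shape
(37, 23, 23, 5)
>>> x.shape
(23, 37, 23, 5, 19)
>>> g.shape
(37, 23, 19, 23)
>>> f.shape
(7, 37)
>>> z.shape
(19, 23, 23, 3)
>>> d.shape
(37, 23, 19, 37)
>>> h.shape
(19, 23, 23, 3)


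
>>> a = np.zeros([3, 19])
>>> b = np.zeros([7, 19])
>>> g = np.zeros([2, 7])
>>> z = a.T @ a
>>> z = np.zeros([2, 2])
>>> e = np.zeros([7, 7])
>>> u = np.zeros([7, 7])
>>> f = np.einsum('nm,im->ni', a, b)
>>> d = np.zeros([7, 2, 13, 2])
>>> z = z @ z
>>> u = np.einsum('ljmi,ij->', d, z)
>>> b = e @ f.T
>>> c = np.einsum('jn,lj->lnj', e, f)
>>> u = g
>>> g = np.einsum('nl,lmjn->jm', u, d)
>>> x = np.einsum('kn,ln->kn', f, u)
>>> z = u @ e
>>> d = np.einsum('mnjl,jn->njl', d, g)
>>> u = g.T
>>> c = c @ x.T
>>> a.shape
(3, 19)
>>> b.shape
(7, 3)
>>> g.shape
(13, 2)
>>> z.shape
(2, 7)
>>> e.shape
(7, 7)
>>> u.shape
(2, 13)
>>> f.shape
(3, 7)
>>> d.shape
(2, 13, 2)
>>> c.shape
(3, 7, 3)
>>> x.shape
(3, 7)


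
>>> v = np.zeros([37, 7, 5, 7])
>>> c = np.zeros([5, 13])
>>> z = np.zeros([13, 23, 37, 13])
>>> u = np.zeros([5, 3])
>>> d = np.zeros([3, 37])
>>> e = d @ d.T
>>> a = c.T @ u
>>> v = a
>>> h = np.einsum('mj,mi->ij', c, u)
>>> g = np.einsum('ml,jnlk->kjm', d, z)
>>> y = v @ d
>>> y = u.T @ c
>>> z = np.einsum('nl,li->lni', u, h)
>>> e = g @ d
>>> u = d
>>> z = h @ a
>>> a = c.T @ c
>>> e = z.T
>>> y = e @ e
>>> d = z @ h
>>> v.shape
(13, 3)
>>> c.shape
(5, 13)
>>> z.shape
(3, 3)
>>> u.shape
(3, 37)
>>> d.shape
(3, 13)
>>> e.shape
(3, 3)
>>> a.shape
(13, 13)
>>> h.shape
(3, 13)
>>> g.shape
(13, 13, 3)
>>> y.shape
(3, 3)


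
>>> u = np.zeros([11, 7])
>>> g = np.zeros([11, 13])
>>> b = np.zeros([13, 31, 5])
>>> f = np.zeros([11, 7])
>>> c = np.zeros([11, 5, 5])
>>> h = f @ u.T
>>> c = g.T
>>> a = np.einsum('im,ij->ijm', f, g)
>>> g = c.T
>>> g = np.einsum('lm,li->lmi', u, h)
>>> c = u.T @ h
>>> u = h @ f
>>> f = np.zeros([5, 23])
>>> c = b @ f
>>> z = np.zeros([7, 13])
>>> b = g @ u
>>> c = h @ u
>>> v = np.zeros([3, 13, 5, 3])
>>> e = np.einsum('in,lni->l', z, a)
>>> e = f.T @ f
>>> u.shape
(11, 7)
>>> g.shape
(11, 7, 11)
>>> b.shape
(11, 7, 7)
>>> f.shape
(5, 23)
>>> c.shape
(11, 7)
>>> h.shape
(11, 11)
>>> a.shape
(11, 13, 7)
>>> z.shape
(7, 13)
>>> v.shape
(3, 13, 5, 3)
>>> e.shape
(23, 23)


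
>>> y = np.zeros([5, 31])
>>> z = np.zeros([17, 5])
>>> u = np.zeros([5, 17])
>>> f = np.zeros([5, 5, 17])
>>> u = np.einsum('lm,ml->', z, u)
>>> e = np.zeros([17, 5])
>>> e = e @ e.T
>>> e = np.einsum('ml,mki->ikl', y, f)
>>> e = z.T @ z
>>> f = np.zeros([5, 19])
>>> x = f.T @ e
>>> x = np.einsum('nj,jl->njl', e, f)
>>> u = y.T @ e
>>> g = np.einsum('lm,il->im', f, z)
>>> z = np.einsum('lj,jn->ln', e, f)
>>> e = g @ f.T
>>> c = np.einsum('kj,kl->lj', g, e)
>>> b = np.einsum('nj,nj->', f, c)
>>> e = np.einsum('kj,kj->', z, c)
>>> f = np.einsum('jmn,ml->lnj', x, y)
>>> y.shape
(5, 31)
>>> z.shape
(5, 19)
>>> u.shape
(31, 5)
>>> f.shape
(31, 19, 5)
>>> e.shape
()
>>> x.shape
(5, 5, 19)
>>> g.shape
(17, 19)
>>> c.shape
(5, 19)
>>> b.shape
()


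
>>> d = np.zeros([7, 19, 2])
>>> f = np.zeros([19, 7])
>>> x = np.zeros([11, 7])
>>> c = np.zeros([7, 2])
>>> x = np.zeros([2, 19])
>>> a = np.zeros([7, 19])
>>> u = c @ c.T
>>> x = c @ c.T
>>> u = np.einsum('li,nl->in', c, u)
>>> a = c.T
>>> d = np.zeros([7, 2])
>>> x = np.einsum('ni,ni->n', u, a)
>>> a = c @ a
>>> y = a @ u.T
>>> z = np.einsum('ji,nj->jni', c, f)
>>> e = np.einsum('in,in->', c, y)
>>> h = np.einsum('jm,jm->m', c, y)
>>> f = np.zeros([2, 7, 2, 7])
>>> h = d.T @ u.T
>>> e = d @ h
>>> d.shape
(7, 2)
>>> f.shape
(2, 7, 2, 7)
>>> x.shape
(2,)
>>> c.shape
(7, 2)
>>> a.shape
(7, 7)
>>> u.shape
(2, 7)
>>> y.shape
(7, 2)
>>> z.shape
(7, 19, 2)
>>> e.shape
(7, 2)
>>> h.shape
(2, 2)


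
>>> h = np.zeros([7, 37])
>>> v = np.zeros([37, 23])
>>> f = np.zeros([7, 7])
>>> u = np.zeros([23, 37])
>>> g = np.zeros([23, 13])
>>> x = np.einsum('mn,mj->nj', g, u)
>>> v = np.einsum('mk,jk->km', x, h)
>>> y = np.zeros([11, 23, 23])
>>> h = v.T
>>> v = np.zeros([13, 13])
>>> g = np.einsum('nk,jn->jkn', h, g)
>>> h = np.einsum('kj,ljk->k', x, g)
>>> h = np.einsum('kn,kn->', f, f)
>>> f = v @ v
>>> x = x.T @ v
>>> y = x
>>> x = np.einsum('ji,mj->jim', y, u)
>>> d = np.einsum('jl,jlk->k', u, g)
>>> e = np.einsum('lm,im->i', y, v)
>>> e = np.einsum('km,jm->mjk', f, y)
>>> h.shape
()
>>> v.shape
(13, 13)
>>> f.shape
(13, 13)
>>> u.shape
(23, 37)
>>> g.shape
(23, 37, 13)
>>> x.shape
(37, 13, 23)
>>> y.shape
(37, 13)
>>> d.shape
(13,)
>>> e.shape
(13, 37, 13)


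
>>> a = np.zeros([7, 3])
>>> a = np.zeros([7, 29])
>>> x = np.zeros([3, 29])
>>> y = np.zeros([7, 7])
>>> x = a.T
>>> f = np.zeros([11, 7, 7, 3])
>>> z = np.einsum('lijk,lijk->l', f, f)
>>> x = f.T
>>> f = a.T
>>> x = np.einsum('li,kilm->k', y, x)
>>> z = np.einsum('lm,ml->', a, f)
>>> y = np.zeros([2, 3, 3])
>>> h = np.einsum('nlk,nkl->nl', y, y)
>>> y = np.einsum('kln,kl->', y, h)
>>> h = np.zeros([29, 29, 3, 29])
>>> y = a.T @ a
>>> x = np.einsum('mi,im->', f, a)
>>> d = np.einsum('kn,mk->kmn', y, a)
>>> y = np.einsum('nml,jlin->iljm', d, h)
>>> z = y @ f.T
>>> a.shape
(7, 29)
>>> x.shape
()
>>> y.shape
(3, 29, 29, 7)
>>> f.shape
(29, 7)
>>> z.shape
(3, 29, 29, 29)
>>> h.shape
(29, 29, 3, 29)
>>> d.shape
(29, 7, 29)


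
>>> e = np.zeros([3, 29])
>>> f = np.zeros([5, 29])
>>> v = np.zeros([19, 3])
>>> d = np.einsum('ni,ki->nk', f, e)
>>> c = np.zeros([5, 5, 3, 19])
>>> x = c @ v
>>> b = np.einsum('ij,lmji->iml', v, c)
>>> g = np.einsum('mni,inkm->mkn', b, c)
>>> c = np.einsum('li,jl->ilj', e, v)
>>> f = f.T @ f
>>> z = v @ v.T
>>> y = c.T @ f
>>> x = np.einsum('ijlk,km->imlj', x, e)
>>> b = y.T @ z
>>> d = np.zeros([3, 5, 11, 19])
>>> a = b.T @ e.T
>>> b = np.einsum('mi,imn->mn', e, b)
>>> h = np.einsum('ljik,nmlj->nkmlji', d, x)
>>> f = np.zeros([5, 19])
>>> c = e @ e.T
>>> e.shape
(3, 29)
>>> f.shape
(5, 19)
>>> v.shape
(19, 3)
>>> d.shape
(3, 5, 11, 19)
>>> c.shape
(3, 3)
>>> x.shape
(5, 29, 3, 5)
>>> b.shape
(3, 19)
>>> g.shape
(19, 3, 5)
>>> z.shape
(19, 19)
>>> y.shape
(19, 3, 29)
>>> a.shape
(19, 3, 3)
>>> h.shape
(5, 19, 29, 3, 5, 11)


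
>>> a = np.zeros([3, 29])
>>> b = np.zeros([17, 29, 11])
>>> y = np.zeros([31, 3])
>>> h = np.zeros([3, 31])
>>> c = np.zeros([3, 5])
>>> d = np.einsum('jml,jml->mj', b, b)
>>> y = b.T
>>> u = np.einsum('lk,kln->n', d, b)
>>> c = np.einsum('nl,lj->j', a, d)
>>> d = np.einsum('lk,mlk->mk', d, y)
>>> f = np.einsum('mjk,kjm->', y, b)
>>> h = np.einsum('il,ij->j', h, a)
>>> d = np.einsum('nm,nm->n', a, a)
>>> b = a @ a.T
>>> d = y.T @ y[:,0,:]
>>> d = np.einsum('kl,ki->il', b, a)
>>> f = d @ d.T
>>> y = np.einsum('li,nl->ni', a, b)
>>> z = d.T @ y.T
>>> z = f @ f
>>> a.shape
(3, 29)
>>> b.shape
(3, 3)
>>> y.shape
(3, 29)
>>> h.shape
(29,)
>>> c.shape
(17,)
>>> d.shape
(29, 3)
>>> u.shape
(11,)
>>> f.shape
(29, 29)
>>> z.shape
(29, 29)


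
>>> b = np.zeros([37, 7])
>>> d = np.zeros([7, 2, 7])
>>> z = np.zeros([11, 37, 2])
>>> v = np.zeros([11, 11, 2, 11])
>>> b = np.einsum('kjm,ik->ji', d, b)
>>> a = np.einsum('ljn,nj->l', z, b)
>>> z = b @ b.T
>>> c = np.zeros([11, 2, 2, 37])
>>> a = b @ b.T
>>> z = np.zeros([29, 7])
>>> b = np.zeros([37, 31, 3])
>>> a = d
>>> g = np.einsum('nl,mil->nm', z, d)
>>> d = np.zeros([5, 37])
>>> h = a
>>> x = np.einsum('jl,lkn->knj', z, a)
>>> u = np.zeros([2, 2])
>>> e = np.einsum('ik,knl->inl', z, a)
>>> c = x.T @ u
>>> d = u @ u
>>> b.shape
(37, 31, 3)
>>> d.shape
(2, 2)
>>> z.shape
(29, 7)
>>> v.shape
(11, 11, 2, 11)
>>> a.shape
(7, 2, 7)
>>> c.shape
(29, 7, 2)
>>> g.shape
(29, 7)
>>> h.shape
(7, 2, 7)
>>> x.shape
(2, 7, 29)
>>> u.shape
(2, 2)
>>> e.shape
(29, 2, 7)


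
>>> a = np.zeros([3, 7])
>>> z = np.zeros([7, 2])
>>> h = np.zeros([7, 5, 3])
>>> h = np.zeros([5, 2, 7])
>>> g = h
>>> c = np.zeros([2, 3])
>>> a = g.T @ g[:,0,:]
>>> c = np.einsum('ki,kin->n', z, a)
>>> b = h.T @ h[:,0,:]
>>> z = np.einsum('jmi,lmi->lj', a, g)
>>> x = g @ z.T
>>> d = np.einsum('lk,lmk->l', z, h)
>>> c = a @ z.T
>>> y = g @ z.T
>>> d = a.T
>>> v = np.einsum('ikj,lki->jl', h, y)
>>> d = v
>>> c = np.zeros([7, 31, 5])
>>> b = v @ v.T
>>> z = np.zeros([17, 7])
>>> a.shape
(7, 2, 7)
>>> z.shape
(17, 7)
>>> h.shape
(5, 2, 7)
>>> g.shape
(5, 2, 7)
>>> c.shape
(7, 31, 5)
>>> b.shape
(7, 7)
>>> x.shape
(5, 2, 5)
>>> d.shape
(7, 5)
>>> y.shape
(5, 2, 5)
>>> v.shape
(7, 5)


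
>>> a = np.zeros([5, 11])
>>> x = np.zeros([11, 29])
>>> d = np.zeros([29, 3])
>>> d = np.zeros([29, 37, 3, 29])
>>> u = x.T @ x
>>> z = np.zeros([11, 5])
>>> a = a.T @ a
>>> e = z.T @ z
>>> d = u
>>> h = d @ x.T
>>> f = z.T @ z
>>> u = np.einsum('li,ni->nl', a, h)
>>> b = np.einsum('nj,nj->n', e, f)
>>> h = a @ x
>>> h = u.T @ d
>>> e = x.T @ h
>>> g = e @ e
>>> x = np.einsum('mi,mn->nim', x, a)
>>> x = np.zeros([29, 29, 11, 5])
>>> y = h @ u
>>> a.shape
(11, 11)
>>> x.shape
(29, 29, 11, 5)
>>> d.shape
(29, 29)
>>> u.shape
(29, 11)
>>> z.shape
(11, 5)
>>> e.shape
(29, 29)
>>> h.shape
(11, 29)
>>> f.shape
(5, 5)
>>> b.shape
(5,)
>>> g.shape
(29, 29)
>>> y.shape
(11, 11)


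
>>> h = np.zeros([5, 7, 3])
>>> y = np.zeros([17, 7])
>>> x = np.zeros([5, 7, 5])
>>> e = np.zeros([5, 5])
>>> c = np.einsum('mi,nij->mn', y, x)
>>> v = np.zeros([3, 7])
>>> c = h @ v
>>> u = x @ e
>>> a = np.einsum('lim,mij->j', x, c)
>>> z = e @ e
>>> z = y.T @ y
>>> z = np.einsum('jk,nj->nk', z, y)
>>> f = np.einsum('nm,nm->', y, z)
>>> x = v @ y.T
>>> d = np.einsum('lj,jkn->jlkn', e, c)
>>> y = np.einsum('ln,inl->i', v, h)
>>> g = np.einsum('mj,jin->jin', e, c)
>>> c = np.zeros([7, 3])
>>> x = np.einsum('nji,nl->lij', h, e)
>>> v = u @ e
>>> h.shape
(5, 7, 3)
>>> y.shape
(5,)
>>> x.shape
(5, 3, 7)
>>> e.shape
(5, 5)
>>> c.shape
(7, 3)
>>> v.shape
(5, 7, 5)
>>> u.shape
(5, 7, 5)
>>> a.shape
(7,)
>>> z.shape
(17, 7)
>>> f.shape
()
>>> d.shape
(5, 5, 7, 7)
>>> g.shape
(5, 7, 7)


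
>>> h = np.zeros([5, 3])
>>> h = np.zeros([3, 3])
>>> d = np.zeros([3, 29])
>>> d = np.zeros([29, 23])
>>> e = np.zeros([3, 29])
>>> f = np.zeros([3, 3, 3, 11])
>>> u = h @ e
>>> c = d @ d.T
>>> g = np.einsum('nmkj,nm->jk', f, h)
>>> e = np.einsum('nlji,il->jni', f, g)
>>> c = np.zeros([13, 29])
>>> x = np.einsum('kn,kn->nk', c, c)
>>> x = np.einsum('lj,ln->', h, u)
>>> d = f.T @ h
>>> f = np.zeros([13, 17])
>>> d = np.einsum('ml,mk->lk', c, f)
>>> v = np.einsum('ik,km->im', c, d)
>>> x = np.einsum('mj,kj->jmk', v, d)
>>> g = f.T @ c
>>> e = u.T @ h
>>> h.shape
(3, 3)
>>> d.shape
(29, 17)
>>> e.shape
(29, 3)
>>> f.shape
(13, 17)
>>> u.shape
(3, 29)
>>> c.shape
(13, 29)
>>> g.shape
(17, 29)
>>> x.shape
(17, 13, 29)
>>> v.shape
(13, 17)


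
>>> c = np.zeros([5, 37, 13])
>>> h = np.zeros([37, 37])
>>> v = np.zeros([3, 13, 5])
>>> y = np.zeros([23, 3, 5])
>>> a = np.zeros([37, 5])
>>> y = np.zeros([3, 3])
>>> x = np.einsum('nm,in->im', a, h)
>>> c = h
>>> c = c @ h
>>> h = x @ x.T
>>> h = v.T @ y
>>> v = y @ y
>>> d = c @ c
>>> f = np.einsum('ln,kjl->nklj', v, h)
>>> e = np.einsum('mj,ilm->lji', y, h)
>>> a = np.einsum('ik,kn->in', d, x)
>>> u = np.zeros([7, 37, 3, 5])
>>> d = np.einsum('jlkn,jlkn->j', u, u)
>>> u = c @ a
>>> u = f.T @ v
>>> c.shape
(37, 37)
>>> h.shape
(5, 13, 3)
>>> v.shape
(3, 3)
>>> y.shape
(3, 3)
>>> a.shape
(37, 5)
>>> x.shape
(37, 5)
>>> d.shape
(7,)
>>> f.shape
(3, 5, 3, 13)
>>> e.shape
(13, 3, 5)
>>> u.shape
(13, 3, 5, 3)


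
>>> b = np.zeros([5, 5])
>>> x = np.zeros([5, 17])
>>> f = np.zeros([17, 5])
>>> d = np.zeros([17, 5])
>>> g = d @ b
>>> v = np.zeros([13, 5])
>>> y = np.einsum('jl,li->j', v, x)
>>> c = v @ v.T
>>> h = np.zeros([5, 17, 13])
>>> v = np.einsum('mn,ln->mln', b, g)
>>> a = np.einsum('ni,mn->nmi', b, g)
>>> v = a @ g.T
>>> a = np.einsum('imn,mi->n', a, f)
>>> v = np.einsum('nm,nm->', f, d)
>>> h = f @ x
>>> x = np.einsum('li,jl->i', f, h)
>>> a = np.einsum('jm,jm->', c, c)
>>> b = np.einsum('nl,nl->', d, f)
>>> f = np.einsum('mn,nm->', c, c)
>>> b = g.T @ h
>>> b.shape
(5, 17)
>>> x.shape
(5,)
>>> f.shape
()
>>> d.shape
(17, 5)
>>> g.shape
(17, 5)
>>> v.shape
()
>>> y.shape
(13,)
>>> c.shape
(13, 13)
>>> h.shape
(17, 17)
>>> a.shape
()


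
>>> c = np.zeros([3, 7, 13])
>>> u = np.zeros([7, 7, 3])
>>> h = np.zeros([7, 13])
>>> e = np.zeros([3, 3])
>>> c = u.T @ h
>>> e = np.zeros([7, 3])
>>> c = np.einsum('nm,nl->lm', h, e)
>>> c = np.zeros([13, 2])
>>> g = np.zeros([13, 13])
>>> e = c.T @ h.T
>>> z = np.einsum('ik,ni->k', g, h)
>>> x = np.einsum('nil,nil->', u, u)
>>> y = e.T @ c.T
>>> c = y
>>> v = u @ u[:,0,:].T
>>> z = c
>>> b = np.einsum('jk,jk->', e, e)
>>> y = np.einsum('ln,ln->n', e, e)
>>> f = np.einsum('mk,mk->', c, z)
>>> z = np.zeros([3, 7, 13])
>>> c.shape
(7, 13)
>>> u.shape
(7, 7, 3)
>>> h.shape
(7, 13)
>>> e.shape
(2, 7)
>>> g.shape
(13, 13)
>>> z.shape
(3, 7, 13)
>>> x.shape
()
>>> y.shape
(7,)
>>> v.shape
(7, 7, 7)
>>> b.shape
()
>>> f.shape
()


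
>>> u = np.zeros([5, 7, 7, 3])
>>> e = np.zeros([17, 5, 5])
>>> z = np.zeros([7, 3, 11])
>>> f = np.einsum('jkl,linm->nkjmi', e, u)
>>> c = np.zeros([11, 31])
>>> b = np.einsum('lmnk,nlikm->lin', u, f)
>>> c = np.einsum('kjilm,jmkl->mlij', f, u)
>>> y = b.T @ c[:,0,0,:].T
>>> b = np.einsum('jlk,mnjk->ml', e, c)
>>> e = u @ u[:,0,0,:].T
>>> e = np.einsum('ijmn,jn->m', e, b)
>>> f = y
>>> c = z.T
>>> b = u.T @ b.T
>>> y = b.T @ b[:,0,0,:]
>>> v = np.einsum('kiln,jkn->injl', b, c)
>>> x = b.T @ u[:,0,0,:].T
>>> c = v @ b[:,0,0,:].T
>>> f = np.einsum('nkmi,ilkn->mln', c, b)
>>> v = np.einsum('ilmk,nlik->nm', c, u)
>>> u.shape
(5, 7, 7, 3)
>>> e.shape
(7,)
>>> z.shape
(7, 3, 11)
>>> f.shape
(11, 7, 7)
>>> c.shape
(7, 7, 11, 3)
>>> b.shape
(3, 7, 7, 7)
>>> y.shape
(7, 7, 7, 7)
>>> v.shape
(5, 11)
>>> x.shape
(7, 7, 7, 5)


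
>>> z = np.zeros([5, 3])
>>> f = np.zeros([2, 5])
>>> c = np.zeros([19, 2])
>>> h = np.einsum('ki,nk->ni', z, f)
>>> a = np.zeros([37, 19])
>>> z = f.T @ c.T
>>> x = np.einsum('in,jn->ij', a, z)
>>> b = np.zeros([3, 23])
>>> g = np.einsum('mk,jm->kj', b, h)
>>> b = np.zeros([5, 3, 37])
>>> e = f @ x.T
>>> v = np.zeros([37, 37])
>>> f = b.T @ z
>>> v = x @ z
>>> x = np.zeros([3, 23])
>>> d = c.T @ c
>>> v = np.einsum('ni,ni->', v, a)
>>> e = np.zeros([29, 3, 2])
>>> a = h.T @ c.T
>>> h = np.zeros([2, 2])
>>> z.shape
(5, 19)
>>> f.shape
(37, 3, 19)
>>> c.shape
(19, 2)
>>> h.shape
(2, 2)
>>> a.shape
(3, 19)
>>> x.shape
(3, 23)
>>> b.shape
(5, 3, 37)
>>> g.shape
(23, 2)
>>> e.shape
(29, 3, 2)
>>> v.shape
()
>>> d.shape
(2, 2)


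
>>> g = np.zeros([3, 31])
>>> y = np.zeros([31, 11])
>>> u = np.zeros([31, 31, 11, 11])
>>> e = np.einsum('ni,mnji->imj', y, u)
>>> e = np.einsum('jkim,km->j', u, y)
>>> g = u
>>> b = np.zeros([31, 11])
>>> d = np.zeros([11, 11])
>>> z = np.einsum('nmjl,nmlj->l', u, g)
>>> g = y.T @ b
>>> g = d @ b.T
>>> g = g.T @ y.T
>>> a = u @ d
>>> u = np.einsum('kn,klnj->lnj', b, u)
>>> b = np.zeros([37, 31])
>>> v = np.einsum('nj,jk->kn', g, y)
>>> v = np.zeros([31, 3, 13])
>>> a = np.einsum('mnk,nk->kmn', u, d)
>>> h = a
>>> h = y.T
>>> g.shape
(31, 31)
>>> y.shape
(31, 11)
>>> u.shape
(31, 11, 11)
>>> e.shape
(31,)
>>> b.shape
(37, 31)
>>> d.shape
(11, 11)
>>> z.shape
(11,)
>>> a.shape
(11, 31, 11)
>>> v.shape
(31, 3, 13)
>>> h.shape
(11, 31)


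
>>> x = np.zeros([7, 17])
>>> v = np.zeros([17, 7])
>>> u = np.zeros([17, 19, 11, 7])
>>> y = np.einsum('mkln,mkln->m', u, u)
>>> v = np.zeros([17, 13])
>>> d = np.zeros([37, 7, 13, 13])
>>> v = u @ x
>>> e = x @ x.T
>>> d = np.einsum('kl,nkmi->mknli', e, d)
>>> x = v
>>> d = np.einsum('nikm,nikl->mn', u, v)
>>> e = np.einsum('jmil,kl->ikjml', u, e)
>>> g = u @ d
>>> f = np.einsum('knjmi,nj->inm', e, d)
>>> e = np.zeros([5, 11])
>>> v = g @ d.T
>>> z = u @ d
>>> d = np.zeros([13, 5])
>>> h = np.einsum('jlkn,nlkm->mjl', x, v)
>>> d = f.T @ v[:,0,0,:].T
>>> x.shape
(17, 19, 11, 17)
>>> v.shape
(17, 19, 11, 7)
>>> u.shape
(17, 19, 11, 7)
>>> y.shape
(17,)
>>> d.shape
(19, 7, 17)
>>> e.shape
(5, 11)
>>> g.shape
(17, 19, 11, 17)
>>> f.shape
(7, 7, 19)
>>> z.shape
(17, 19, 11, 17)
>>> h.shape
(7, 17, 19)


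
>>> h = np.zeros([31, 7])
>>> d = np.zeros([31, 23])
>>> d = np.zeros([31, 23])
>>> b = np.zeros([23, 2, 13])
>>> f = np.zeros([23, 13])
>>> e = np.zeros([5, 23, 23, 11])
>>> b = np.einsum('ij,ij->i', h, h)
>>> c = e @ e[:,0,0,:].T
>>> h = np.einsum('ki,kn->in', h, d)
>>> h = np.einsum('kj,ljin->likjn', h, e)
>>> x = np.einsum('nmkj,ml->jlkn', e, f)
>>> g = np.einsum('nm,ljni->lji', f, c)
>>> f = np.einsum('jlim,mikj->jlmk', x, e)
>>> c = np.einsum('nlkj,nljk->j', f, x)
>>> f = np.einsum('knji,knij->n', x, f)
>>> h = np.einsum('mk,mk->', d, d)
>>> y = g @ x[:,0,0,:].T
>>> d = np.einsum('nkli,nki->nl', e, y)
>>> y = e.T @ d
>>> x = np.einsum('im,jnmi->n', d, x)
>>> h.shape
()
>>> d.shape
(5, 23)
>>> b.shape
(31,)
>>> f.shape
(13,)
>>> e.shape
(5, 23, 23, 11)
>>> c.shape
(23,)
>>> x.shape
(13,)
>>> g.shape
(5, 23, 5)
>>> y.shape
(11, 23, 23, 23)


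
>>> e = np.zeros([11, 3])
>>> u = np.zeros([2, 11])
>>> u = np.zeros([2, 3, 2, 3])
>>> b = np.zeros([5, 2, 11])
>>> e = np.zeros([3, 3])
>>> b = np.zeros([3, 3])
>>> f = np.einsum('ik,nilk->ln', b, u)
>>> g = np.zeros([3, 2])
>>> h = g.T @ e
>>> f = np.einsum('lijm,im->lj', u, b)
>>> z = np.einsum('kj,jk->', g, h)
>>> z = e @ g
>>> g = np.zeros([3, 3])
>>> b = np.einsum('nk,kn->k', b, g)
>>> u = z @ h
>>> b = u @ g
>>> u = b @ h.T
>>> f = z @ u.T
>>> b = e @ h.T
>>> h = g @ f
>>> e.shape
(3, 3)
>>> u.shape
(3, 2)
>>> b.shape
(3, 2)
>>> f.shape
(3, 3)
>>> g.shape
(3, 3)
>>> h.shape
(3, 3)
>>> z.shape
(3, 2)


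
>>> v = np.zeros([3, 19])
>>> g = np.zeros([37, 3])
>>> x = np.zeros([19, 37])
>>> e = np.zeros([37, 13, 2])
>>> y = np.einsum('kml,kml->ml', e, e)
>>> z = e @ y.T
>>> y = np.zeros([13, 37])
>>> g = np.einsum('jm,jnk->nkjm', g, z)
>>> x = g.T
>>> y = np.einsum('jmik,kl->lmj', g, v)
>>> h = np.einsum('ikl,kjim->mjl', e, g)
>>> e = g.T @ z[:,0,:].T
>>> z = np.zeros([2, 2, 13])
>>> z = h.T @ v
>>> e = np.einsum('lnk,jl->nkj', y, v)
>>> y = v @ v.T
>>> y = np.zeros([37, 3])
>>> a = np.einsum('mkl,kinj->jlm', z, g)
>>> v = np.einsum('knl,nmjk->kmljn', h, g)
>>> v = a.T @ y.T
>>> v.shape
(2, 19, 37)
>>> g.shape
(13, 13, 37, 3)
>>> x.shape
(3, 37, 13, 13)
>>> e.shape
(13, 13, 3)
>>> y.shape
(37, 3)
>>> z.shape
(2, 13, 19)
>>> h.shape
(3, 13, 2)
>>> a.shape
(3, 19, 2)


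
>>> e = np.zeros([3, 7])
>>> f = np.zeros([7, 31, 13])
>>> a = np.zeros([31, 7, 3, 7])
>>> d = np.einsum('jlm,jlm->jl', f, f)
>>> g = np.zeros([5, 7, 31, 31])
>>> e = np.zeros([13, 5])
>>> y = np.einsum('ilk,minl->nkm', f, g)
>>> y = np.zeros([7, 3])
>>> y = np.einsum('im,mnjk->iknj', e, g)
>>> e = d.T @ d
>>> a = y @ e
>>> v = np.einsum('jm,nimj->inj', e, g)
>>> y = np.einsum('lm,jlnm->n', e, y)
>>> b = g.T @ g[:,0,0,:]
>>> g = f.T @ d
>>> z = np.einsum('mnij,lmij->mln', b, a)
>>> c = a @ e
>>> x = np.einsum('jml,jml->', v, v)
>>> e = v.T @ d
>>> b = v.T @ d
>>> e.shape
(31, 5, 31)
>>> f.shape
(7, 31, 13)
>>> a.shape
(13, 31, 7, 31)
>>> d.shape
(7, 31)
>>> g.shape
(13, 31, 31)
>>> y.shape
(7,)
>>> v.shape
(7, 5, 31)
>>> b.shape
(31, 5, 31)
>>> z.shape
(31, 13, 31)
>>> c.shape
(13, 31, 7, 31)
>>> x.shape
()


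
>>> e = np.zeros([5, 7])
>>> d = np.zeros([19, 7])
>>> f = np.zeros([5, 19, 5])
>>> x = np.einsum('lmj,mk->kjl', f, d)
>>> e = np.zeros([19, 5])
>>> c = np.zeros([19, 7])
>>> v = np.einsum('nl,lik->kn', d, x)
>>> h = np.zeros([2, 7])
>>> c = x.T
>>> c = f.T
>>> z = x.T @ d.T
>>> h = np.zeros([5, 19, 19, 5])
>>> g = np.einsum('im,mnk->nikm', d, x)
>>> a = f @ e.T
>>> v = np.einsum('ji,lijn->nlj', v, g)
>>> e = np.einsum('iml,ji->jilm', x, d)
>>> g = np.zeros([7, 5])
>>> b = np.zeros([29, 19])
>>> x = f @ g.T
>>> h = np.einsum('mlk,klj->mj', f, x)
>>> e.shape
(19, 7, 5, 5)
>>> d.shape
(19, 7)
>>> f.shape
(5, 19, 5)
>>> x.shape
(5, 19, 7)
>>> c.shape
(5, 19, 5)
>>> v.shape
(7, 5, 5)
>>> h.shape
(5, 7)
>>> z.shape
(5, 5, 19)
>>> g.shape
(7, 5)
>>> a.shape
(5, 19, 19)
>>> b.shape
(29, 19)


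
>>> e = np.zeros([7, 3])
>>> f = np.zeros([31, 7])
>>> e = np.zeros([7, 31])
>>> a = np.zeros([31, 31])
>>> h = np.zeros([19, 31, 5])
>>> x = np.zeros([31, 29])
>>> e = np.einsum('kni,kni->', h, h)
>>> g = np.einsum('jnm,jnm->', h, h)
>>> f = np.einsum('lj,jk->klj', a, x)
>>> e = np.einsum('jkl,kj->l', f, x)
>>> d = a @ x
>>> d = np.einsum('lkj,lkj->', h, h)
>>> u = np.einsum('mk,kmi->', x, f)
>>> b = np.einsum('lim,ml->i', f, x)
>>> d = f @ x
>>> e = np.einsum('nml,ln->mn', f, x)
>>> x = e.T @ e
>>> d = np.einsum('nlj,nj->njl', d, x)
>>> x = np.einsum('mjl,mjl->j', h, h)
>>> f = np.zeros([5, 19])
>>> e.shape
(31, 29)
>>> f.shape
(5, 19)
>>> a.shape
(31, 31)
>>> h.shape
(19, 31, 5)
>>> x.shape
(31,)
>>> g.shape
()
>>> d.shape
(29, 29, 31)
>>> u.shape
()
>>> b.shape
(31,)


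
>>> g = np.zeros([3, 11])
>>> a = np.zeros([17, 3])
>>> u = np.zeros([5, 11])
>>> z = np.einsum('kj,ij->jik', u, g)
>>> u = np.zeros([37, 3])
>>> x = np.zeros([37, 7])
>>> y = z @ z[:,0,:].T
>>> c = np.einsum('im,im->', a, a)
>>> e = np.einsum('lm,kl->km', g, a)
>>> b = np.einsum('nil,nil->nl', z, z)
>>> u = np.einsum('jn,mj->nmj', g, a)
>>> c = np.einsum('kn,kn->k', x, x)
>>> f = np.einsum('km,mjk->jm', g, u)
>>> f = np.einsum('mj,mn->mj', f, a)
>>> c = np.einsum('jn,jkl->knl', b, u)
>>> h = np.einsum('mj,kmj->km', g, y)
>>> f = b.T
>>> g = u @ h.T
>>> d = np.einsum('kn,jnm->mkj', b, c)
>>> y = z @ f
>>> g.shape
(11, 17, 11)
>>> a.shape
(17, 3)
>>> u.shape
(11, 17, 3)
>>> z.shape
(11, 3, 5)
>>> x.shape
(37, 7)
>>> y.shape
(11, 3, 11)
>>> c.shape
(17, 5, 3)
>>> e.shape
(17, 11)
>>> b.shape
(11, 5)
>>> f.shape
(5, 11)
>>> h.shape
(11, 3)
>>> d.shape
(3, 11, 17)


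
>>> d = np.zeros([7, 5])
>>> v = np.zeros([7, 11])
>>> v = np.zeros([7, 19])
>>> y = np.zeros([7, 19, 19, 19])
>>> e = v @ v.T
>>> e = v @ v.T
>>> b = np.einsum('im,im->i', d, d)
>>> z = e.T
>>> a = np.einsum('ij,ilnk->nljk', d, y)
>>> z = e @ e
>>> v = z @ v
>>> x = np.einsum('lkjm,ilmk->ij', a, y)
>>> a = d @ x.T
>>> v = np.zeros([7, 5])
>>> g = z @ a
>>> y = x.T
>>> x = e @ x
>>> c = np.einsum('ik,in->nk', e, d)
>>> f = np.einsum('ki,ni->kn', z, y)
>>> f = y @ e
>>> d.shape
(7, 5)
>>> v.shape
(7, 5)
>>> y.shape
(5, 7)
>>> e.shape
(7, 7)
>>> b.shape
(7,)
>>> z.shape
(7, 7)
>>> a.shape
(7, 7)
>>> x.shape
(7, 5)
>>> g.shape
(7, 7)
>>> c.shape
(5, 7)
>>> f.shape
(5, 7)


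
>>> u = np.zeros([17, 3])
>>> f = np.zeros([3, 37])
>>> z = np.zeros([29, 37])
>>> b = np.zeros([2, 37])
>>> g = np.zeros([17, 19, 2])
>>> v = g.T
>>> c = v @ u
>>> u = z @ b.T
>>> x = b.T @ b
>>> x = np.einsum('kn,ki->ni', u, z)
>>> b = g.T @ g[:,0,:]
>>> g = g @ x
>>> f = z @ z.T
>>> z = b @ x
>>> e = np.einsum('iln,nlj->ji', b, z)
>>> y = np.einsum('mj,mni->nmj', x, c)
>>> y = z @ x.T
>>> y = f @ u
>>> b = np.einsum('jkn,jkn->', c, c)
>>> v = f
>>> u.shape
(29, 2)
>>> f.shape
(29, 29)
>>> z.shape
(2, 19, 37)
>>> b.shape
()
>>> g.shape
(17, 19, 37)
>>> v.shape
(29, 29)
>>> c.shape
(2, 19, 3)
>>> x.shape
(2, 37)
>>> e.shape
(37, 2)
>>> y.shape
(29, 2)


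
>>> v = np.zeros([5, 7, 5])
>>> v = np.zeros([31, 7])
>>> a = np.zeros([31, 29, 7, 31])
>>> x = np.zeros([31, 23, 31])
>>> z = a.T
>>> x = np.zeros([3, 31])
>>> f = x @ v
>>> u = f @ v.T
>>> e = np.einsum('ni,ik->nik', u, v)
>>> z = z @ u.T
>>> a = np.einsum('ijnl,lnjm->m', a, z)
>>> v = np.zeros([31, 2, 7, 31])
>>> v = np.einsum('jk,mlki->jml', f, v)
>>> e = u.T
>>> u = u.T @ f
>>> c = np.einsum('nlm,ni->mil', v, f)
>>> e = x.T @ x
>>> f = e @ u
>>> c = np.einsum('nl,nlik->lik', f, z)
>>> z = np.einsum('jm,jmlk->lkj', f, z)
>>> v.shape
(3, 31, 2)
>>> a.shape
(3,)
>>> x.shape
(3, 31)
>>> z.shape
(29, 3, 31)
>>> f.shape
(31, 7)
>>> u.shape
(31, 7)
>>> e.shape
(31, 31)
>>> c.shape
(7, 29, 3)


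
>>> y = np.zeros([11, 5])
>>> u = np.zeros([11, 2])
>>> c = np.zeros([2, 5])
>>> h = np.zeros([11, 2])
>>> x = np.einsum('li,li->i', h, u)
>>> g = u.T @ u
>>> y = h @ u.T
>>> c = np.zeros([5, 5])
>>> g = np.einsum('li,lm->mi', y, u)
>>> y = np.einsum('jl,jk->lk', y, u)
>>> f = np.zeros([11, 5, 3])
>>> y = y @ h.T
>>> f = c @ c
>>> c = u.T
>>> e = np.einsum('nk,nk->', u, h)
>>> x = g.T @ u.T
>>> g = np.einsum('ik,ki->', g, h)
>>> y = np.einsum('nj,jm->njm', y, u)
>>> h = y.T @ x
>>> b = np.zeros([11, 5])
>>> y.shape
(11, 11, 2)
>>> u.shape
(11, 2)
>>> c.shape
(2, 11)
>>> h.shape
(2, 11, 11)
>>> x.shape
(11, 11)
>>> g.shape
()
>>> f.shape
(5, 5)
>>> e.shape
()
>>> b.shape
(11, 5)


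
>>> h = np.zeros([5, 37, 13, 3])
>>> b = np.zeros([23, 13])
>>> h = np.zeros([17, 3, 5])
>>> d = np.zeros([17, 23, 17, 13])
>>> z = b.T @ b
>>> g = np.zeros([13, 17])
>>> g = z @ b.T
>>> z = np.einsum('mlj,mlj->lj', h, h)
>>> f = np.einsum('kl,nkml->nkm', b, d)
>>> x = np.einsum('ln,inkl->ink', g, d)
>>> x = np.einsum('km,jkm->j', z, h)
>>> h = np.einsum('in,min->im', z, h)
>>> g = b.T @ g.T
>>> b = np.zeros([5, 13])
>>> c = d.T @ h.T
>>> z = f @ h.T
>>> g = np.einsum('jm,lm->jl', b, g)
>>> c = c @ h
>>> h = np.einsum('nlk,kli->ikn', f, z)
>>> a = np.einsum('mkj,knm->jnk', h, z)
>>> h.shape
(3, 17, 17)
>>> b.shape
(5, 13)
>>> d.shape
(17, 23, 17, 13)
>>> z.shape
(17, 23, 3)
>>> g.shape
(5, 13)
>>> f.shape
(17, 23, 17)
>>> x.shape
(17,)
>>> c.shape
(13, 17, 23, 17)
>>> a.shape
(17, 23, 17)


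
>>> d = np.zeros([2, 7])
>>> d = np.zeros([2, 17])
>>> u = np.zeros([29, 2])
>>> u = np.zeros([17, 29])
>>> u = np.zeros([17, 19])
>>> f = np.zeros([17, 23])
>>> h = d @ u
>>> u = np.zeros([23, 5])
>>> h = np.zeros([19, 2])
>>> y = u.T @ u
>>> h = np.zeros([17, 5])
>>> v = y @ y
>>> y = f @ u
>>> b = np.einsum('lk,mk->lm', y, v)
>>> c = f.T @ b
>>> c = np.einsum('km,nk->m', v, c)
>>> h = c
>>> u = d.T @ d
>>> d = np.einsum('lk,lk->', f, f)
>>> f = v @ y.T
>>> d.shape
()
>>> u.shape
(17, 17)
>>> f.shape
(5, 17)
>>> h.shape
(5,)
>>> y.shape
(17, 5)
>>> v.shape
(5, 5)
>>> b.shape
(17, 5)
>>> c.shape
(5,)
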